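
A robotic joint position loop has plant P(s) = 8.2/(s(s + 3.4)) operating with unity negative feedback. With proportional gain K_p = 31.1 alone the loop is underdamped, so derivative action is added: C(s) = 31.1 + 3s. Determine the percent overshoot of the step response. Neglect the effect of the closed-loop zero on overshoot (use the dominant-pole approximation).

Forward path: (31.1 + 3s)·8.2/(s(s+3.4)). The closed-loop characteristic equation is s² + (3.4 + 8.2·3)s + 8.2·31.1 = 0.
That is s² + 28s + 255 = 0, so ω_n = 15.97 rad/s and ζ = 28/(2·15.97) = 0.8767.
%OS = 100·exp(−πζ/√(1−ζ²)) = 0.326%.

0.326%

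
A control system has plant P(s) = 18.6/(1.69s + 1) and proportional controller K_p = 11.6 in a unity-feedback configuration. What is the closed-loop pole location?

s = -128.3

Closed loop: T(s) = K_p·P/(1+K_p·P) = 215.8/(1.69s + 1 + 215.8), with pole at s = −(1 + 215.8)/1.69 = −128.3.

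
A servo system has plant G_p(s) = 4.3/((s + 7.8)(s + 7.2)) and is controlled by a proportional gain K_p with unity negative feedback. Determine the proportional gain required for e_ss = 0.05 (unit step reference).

K_p = 248

The loop is type 0, so e_ss(step) = 1/(1 + K_pos) with K_pos = K_p·G_p(0).
G_p(0) = 0.07657. Require 1/(1 + K_p·0.07657) = 0.05, so 1 + 0.07657·K_p = 20.
K_p = (20 − 1)/0.07657 = 248.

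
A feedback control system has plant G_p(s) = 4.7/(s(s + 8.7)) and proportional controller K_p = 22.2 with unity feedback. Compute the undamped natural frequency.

1 + K_p·G_p(s) = 0 gives s² + 8.7s + 104.3 = 0.
So ω_n² = 104.3 ⇒ ω_n = 10.21 rad/s, and ζ = 8.7/(2ω_n) = 0.426.

ω_n = 10.2 rad/s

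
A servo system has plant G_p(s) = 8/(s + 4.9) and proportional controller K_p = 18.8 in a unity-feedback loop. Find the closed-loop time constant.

τ = 0.00644 s

Closed-loop transfer function: T(s) = K_p·G_p(s)/(1 + K_p·G_p(s)) = 150.4/(s + 4.9 + 150.4) = 150.4/(s + 155.3).
Time constant τ = 1/155.3 = 0.00644 s.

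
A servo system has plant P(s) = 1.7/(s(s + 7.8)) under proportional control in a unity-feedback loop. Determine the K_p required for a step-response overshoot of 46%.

From %OS = 100·exp(−πζ/√(1−ζ²)) = 46%, ζ = −ln(0.46)/√(π²+ln²(0.46)) = 0.24.
Characteristic equation s² + 7.8s + 1.7K_p = 0 gives ζ = 7.8/(2√(1.7K_p)).
Setting ζ = 0.24: √(1.7K_p) = 7.8/(2·0.24) = 16.25, so K_p = 264.2/1.7 = 155.

K_p = 155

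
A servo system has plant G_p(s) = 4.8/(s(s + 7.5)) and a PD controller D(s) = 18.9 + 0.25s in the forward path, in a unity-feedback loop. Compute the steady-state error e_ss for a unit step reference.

The open loop D(s)G_p(s) has a pole at the origin (type 1), so the static position error constant is infinite and e_ss = 1/(1+∞) = 0.

0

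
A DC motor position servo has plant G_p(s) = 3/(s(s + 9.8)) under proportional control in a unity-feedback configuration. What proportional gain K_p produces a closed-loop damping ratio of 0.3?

K_p = 88.9

Closed-loop characteristic equation: s² + 9.8s + K_p·3 = 0.
So ω_n = √(3K_p) and 2ζω_n = 9.8, giving ζ = 9.8/(2√(3K_p)).
Setting ζ = 0.3: √(3K_p) = 9.8/(2·0.3) = 16.33, so K_p = 266.8/3 = 88.9.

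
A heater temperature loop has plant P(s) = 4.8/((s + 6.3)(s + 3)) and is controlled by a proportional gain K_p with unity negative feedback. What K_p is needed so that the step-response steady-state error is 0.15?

K_p = 22.3

For a type-0 loop with proportional control, e_ss = 1/(1 + K_p·P(0)).
P(0) = 0.254. Require 1/(1 + K_p·0.254) = 0.15, so 1 + 0.254·K_p = 6.667.
K_p = (6.667 − 1)/0.254 = 22.3.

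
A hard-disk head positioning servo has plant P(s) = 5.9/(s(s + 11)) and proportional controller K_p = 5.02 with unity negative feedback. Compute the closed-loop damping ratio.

ζ = 1.01

With unity feedback the closed-loop characteristic equation is s² + 11s + 5.02·5.9 = s² + 11s + 29.62 = 0.
So ω_n² = 29.62 ⇒ ω_n = 5.442 rad/s, and ζ = 11/(2ω_n) = 1.01.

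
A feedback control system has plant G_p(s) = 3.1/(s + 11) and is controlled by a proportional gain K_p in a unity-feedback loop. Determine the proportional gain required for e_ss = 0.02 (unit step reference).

Steady-state error for a unit step on this type-0 loop is 1/(1 + K_p·G_p(0)).
G_p(0) = 0.2818. Require 1/(1 + K_p·0.2818) = 0.02, so 1 + 0.2818·K_p = 50.
K_p = (50 − 1)/0.2818 = 174.

K_p = 174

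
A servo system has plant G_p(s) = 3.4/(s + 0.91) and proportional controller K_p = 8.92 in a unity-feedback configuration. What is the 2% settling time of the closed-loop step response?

Closed-loop transfer function: T(s) = K_p·G_p(s)/(1 + K_p·G_p(s)) = 30.33/(s + 0.91 + 30.33) = 30.33/(s + 31.24).
Time constant τ = 1/31.24 = 0.03201 s, so the 2% settling time is about 4τ = 0.128 s.

T_s ≈ 0.128 s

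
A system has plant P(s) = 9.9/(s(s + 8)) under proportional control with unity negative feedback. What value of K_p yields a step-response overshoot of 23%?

K_p = 9

From %OS = 100·exp(−πζ/√(1−ζ²)) = 23%, ζ = −ln(0.23)/√(π²+ln²(0.23)) = 0.4237.
Characteristic equation s² + 8s + 9.9K_p = 0 gives ζ = 8/(2√(9.9K_p)).
Setting ζ = 0.4237: √(9.9K_p) = 8/(2·0.4237) = 9.44, so K_p = 89.11/9.9 = 9.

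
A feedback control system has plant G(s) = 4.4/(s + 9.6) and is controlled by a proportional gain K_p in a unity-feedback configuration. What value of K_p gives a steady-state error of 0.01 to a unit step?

K_p = 216

For a type-0 loop with proportional control, e_ss = 1/(1 + K_p·G(0)).
G(0) = 0.4583. Require 1/(1 + K_p·0.4583) = 0.01, so 1 + 0.4583·K_p = 100.
K_p = (100 − 1)/0.4583 = 216.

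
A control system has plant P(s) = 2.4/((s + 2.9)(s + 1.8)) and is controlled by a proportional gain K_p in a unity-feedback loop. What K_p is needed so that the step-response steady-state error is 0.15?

K_p = 12.3

Steady-state error for a unit step on this type-0 loop is 1/(1 + K_p·P(0)).
P(0) = 0.4598. Require 1/(1 + K_p·0.4598) = 0.15, so 1 + 0.4598·K_p = 6.667.
K_p = (6.667 − 1)/0.4598 = 12.3.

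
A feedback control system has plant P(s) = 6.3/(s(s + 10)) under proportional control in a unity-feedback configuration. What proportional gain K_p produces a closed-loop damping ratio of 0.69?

Closed-loop characteristic equation: s² + 10s + K_p·6.3 = 0.
So ω_n = √(6.3K_p) and 2ζω_n = 10, giving ζ = 10/(2√(6.3K_p)).
Setting ζ = 0.69: √(6.3K_p) = 10/(2·0.69) = 7.246, so K_p = 52.51/6.3 = 8.33.

K_p = 8.33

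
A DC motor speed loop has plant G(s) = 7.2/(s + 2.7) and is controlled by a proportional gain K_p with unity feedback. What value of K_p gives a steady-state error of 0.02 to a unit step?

K_p = 18.4

The loop is type 0, so e_ss(step) = 1/(1 + K_pos) with K_pos = K_p·G(0).
G(0) = 2.667. Require 1/(1 + K_p·2.667) = 0.02, so 1 + 2.667·K_p = 50.
K_p = (50 − 1)/2.667 = 18.4.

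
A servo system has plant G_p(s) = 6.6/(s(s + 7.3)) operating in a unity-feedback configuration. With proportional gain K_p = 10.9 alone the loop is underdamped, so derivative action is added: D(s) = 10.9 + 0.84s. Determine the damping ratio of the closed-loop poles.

Forward path: (10.9 + 0.84s)·6.6/(s(s+7.3)). The closed-loop characteristic equation is s² + (7.3 + 6.6·0.84)s + 6.6·10.9 = 0.
That is s² + 12.84s + 71.94 = 0, so ω_n = 8.482 rad/s and ζ = 12.84/(2·8.482) = 0.7572.

ζ = 0.757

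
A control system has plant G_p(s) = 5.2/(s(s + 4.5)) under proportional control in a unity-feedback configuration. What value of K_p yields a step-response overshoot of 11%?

From %OS = 100·exp(−πζ/√(1−ζ²)) = 11%, ζ = −ln(0.11)/√(π²+ln²(0.11)) = 0.5749.
Characteristic equation s² + 4.5s + 5.2K_p = 0 gives ζ = 4.5/(2√(5.2K_p)).
Setting ζ = 0.5749: √(5.2K_p) = 4.5/(2·0.5749) = 3.914, so K_p = 15.32/5.2 = 2.95.

K_p = 2.95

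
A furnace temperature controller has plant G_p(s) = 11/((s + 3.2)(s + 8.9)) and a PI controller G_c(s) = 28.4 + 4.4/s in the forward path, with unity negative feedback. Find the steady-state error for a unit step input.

0

The open loop G_c(s)G_p(s) has a pole at the origin (type 1), so the static position error constant is infinite and e_ss = 1/(1+∞) = 0.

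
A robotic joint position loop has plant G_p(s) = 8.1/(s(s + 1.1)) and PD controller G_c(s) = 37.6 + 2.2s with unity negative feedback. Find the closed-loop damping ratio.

ζ = 0.542

Forward path: (37.6 + 2.2s)·8.1/(s(s+1.1)). The closed-loop characteristic equation is s² + (1.1 + 8.1·2.2)s + 8.1·37.6 = 0.
That is s² + 18.92s + 304.6 = 0, so ω_n = 17.45 rad/s and ζ = 18.92/(2·17.45) = 0.5421.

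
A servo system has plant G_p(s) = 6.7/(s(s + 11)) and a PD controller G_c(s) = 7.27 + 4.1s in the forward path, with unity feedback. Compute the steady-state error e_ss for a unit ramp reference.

0.226

The loop has one pole at the origin (type 1). Velocity error constant K_v = lim_{s→0} s·G_c(s)G_p(s) = 7.27·6.7/11 = 4.428.
Steady-state error to a unit ramp: e_ss = 1/K_v = 0.226.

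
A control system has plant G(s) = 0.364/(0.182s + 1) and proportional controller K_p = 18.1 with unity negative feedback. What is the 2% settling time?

Closed loop: T(s) = K_p·G/(1+K_p·G) = 6.588/(0.182s + 1 + 6.588), with pole at s = −(1 + 6.588)/0.182 = −41.69.
τ = 1/41.69 = 0.02398 s, so 2% settling time ≈ 4τ = 0.0959 s.

T_s ≈ 0.0959 s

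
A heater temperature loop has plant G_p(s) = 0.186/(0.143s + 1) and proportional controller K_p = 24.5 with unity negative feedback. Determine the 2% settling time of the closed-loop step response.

T_s ≈ 0.103 s

Closed loop: T(s) = K_p·G_p/(1+K_p·G_p) = 4.557/(0.143s + 1 + 4.557), with pole at s = −(1 + 4.557)/0.143 = −38.86.
τ = 1/38.86 = 0.02573 s, so 2% settling time ≈ 4τ = 0.103 s.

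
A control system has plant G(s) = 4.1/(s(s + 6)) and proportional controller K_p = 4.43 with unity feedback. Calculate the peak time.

T_p = 1.04 s

The closed-loop denominator s² + 6s + 18.16 gives ω_n = √18.16 = 4.262 and ζ = 6/(2ω_n) = 0.7039.
Damped frequency ω_d = ω_n√(1−ζ²) = 3.027 rad/s, so peak time T_p = π/ω_d = 1.04 s.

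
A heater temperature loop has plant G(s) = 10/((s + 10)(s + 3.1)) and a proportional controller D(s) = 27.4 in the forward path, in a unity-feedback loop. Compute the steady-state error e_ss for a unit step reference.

The loop is type 0. Static position error constant K_pos = D(0)·G(0) = 27.4·0.3226 = 8.839.
Steady-state error to a unit step: e_ss = 1/(1+K_pos) = 1/9.839 = 0.102.

0.102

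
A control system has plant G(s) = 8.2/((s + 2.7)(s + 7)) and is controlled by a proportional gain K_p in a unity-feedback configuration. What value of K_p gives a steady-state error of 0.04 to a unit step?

Steady-state error for a unit step on this type-0 loop is 1/(1 + K_p·G(0)).
G(0) = 0.4339. Require 1/(1 + K_p·0.4339) = 0.04, so 1 + 0.4339·K_p = 25.
K_p = (25 − 1)/0.4339 = 55.3.

K_p = 55.3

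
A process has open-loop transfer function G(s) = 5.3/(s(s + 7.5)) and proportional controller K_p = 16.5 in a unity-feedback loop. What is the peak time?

T_p = 0.367 s

The closed-loop denominator s² + 7.5s + 87.45 gives ω_n = √87.45 = 9.351 and ζ = 7.5/(2ω_n) = 0.401.
Damped frequency ω_d = ω_n√(1−ζ²) = 8.567 rad/s, so peak time T_p = π/ω_d = 0.367 s.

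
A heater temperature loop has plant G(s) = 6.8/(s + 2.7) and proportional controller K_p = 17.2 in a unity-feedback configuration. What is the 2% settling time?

Closed-loop transfer function: T(s) = K_p·G(s)/(1 + K_p·G(s)) = 117/(s + 2.7 + 117) = 117/(s + 119.7).
Time constant τ = 1/119.7 = 0.008357 s, so the 2% settling time is about 4τ = 0.0334 s.

T_s ≈ 0.0334 s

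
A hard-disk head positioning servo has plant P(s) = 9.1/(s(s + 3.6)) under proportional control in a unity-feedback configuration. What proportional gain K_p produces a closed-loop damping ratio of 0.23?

Closed-loop characteristic equation: s² + 3.6s + K_p·9.1 = 0.
So ω_n = √(9.1K_p) and 2ζω_n = 3.6, giving ζ = 3.6/(2√(9.1K_p)).
Setting ζ = 0.23: √(9.1K_p) = 3.6/(2·0.23) = 7.826, so K_p = 61.25/9.1 = 6.73.

K_p = 6.73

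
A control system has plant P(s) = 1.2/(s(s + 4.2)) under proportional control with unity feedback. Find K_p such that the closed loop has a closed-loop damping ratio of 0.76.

K_p = 6.36

Closed-loop characteristic equation: s² + 4.2s + K_p·1.2 = 0.
So ω_n = √(1.2K_p) and 2ζω_n = 4.2, giving ζ = 4.2/(2√(1.2K_p)).
Setting ζ = 0.76: √(1.2K_p) = 4.2/(2·0.76) = 2.763, so K_p = 7.635/1.2 = 6.36.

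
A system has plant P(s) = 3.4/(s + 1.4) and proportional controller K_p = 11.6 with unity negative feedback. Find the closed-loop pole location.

Closed-loop transfer function: T(s) = K_p·P(s)/(1 + K_p·P(s)) = 39.44/(s + 1.4 + 39.44) = 39.44/(s + 40.84).
The closed-loop pole is at s = −40.84.

s = -40.84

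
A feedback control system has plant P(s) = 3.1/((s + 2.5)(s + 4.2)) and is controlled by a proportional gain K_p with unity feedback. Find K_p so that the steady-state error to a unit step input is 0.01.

Steady-state error for a unit step on this type-0 loop is 1/(1 + K_p·P(0)).
P(0) = 0.2952. Require 1/(1 + K_p·0.2952) = 0.01, so 1 + 0.2952·K_p = 100.
K_p = (100 − 1)/0.2952 = 335.

K_p = 335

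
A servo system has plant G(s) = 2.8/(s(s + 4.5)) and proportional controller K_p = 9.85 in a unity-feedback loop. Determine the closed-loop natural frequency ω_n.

1 + K_p·G(s) = 0 gives s² + 4.5s + 27.58 = 0.
Matching s² + 2ζω_n s + ω_n²: ω_n = √27.58 = 5.252 rad/s and 2ζω_n = 4.5, so ζ = 4.5/(2·5.252) = 0.428.

ω_n = 5.25 rad/s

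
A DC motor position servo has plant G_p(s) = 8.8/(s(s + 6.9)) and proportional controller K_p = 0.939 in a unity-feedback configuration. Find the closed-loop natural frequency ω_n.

The closed-loop denominator is s(s+6.9) + 0.939·8.8 = s² + 6.9s + 8.263.
Matching s² + 2ζω_n s + ω_n²: ω_n = √8.263 = 2.875 rad/s and 2ζω_n = 6.9, so ζ = 6.9/(2·2.875) = 1.2.

ω_n = 2.87 rad/s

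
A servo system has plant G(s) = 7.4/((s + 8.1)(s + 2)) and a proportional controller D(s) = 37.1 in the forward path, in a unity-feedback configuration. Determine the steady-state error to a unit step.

The loop is type 0. Static position error constant K_pos = D(0)·G(0) = 37.1·0.4568 = 16.95.
Steady-state error to a unit step: e_ss = 1/(1+K_pos) = 1/17.95 = 0.0557.

0.0557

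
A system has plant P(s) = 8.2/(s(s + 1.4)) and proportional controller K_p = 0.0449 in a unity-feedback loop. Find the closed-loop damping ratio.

ζ = 1.15

With unity feedback the closed-loop characteristic equation is s² + 1.4s + 0.0449·8.2 = s² + 1.4s + 0.3682 = 0.
Matching s² + 2ζω_n s + ω_n²: ω_n = √0.3682 = 0.6068 rad/s and 2ζω_n = 1.4, so ζ = 1.4/(2·0.6068) = 1.15.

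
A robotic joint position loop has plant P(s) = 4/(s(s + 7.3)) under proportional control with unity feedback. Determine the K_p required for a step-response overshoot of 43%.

From %OS = 100·exp(−πζ/√(1−ζ²)) = 43%, ζ = −ln(0.43)/√(π²+ln²(0.43)) = 0.2594.
Characteristic equation s² + 7.3s + 4K_p = 0 gives ζ = 7.3/(2√(4K_p)).
Setting ζ = 0.2594: √(4K_p) = 7.3/(2·0.2594) = 14.07, so K_p = 197.9/4 = 49.5.

K_p = 49.5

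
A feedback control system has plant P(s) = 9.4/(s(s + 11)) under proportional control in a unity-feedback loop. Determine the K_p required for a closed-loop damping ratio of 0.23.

K_p = 60.8

Closed-loop characteristic equation: s² + 11s + K_p·9.4 = 0.
So ω_n = √(9.4K_p) and 2ζω_n = 11, giving ζ = 11/(2√(9.4K_p)).
Setting ζ = 0.23: √(9.4K_p) = 11/(2·0.23) = 23.91, so K_p = 571.8/9.4 = 60.8.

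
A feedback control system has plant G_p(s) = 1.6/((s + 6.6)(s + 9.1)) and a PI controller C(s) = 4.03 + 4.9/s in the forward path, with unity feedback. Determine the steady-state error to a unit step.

The open loop C(s)G_p(s) has a pole at the origin (type 1), so the static position error constant is infinite and e_ss = 1/(1+∞) = 0.

0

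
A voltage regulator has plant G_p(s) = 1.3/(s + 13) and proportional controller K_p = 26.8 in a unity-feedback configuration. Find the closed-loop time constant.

Closed-loop transfer function: T(s) = K_p·G_p(s)/(1 + K_p·G_p(s)) = 34.84/(s + 13 + 34.84) = 34.84/(s + 47.84).
Time constant τ = 1/47.84 = 0.0209 s.

τ = 0.0209 s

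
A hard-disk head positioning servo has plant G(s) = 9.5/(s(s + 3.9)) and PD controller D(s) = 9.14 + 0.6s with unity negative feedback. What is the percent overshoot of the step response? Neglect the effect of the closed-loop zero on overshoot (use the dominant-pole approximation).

15.1%

Forward path: (9.14 + 0.6s)·9.5/(s(s+3.9)). The closed-loop characteristic equation is s² + (3.9 + 9.5·0.6)s + 9.5·9.14 = 0.
That is s² + 9.6s + 86.83 = 0, so ω_n = 9.318 rad/s and ζ = 9.6/(2·9.318) = 0.5151.
%OS = 100·exp(−πζ/√(1−ζ²)) = 15.1%.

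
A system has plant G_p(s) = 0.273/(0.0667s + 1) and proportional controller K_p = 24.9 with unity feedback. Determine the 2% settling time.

T_s ≈ 0.0342 s

Closed loop: T(s) = K_p·G_p/(1+K_p·G_p) = 6.798/(0.0667s + 1 + 6.798), with pole at s = −(1 + 6.798)/0.0667 = −116.9.
τ = 1/116.9 = 0.008554 s, so 2% settling time ≈ 4τ = 0.0342 s.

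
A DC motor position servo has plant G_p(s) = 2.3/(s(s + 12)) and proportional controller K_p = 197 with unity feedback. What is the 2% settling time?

The closed-loop denominator s² + 12s + 453.1 gives ω_n = √453.1 = 21.29 and ζ = 12/(2ω_n) = 0.2819.
2% settling time T_s ≈ 4/(ζω_n) = 4/6 = 0.667 s.

T_s ≈ 0.667 s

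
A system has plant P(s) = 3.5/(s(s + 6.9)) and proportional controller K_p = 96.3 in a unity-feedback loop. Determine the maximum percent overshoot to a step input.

Closed-loop characteristic equation: s² + 6.9s + 337.1 = 0, so ω_n = 18.36 rad/s and ζ = 6.9/(2·18.36) = 0.1879.
%OS = 100·exp(−πζ/√(1−ζ²)) = 100·exp(−π·0.1879/√0.9647) = 54.8%.

54.8%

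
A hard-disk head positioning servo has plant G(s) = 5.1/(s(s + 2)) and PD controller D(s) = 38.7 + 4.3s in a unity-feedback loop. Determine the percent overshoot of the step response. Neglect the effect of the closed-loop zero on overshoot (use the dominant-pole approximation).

0.606%

Forward path: (38.7 + 4.3s)·5.1/(s(s+2)). The closed-loop characteristic equation is s² + (2 + 5.1·4.3)s + 5.1·38.7 = 0.
That is s² + 23.93s + 197.4 = 0, so ω_n = 14.05 rad/s and ζ = 23.93/(2·14.05) = 0.8517.
%OS = 100·exp(−πζ/√(1−ζ²)) = 0.606%.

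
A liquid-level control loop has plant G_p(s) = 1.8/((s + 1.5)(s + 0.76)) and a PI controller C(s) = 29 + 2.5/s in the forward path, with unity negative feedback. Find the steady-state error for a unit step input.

0

The open loop C(s)G_p(s) has a pole at the origin (type 1), so the static position error constant is infinite and e_ss = 1/(1+∞) = 0.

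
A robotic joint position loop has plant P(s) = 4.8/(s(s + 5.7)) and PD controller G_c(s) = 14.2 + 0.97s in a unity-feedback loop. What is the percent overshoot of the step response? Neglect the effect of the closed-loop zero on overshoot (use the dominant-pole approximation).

7.97%

Forward path: (14.2 + 0.97s)·4.8/(s(s+5.7)). The closed-loop characteristic equation is s² + (5.7 + 4.8·0.97)s + 4.8·14.2 = 0.
That is s² + 10.36s + 68.16 = 0, so ω_n = 8.256 rad/s and ζ = 10.36/(2·8.256) = 0.6272.
%OS = 100·exp(−πζ/√(1−ζ²)) = 7.97%.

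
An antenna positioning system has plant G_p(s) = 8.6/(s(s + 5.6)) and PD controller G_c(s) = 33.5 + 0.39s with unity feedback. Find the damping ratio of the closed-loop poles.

Forward path: (33.5 + 0.39s)·8.6/(s(s+5.6)). The closed-loop characteristic equation is s² + (5.6 + 8.6·0.39)s + 8.6·33.5 = 0.
That is s² + 8.954s + 288.1 = 0, so ω_n = 16.97 rad/s and ζ = 8.954/(2·16.97) = 0.2638.

ζ = 0.264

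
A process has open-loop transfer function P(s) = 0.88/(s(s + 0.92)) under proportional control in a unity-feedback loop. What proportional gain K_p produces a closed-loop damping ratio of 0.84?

K_p = 0.341

Closed-loop characteristic equation: s² + 0.92s + K_p·0.88 = 0.
So ω_n = √(0.88K_p) and 2ζω_n = 0.92, giving ζ = 0.92/(2√(0.88K_p)).
Setting ζ = 0.84: √(0.88K_p) = 0.92/(2·0.84) = 0.5476, so K_p = 0.2999/0.88 = 0.341.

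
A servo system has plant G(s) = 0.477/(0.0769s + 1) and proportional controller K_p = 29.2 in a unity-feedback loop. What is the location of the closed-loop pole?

s = -194.1

Closed loop: T(s) = K_p·G/(1+K_p·G) = 13.93/(0.0769s + 1 + 13.93), with pole at s = −(1 + 13.93)/0.0769 = −194.1.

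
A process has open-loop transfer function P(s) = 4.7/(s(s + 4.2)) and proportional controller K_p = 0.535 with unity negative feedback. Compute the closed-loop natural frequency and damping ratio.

ω_n = 1.59 rad/s, ζ = 1.32

With unity feedback the closed-loop characteristic equation is s² + 4.2s + 0.535·4.7 = s² + 4.2s + 2.515 = 0.
Matching s² + 2ζω_n s + ω_n²: ω_n = √2.515 = 1.586 rad/s and 2ζω_n = 4.2, so ζ = 4.2/(2·1.586) = 1.32.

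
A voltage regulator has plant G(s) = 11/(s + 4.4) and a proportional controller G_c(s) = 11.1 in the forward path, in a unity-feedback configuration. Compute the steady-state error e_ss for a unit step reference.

0.0348

The loop is type 0. Static position error constant K_pos = G_c(0)·G(0) = 11.1·2.5 = 27.75.
Steady-state error to a unit step: e_ss = 1/(1+K_pos) = 1/28.75 = 0.0348.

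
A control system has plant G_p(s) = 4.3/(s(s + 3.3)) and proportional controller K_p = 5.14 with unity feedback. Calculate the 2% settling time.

T_s ≈ 2.42 s

From 1 + K_pG_p(s) = 0: s² + 3.3s + 22.1 = 0 ⇒ ω_n = 4.701, ζ = 0.351.
2% settling time T_s ≈ 4/(ζω_n) = 4/1.65 = 2.42 s.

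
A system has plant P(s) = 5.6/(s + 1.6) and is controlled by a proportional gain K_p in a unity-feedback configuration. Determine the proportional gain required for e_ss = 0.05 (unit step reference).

K_p = 5.43

For a type-0 loop with proportional control, e_ss = 1/(1 + K_p·P(0)).
P(0) = 3.5. Require 1/(1 + K_p·3.5) = 0.05, so 1 + 3.5·K_p = 20.
K_p = (20 − 1)/3.5 = 5.43.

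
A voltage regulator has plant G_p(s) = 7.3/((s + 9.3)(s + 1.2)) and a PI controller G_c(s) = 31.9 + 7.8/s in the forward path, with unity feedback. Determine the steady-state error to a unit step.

0

The open loop G_c(s)G_p(s) has a pole at the origin (type 1), so the static position error constant is infinite and e_ss = 1/(1+∞) = 0.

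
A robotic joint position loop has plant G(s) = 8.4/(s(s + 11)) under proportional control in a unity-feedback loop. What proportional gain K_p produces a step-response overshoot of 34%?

From %OS = 100·exp(−πζ/√(1−ζ²)) = 34%, ζ = −ln(0.34)/√(π²+ln²(0.34)) = 0.3248.
Characteristic equation s² + 11s + 8.4K_p = 0 gives ζ = 11/(2√(8.4K_p)).
Setting ζ = 0.3248: √(8.4K_p) = 11/(2·0.3248) = 16.93, so K_p = 286.8/8.4 = 34.1.

K_p = 34.1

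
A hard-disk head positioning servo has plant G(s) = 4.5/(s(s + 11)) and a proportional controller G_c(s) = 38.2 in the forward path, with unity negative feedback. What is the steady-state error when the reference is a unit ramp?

0.064

The loop has one pole at the origin (type 1). Velocity error constant K_v = lim_{s→0} s·G_c(s)G(s) = 38.2·4.5/11 = 15.63.
Steady-state error to a unit ramp: e_ss = 1/K_v = 0.064.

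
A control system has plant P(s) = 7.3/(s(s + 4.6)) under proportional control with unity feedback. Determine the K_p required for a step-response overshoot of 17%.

K_p = 3

From %OS = 100·exp(−πζ/√(1−ζ²)) = 17%, ζ = −ln(0.17)/√(π²+ln²(0.17)) = 0.4913.
Characteristic equation s² + 4.6s + 7.3K_p = 0 gives ζ = 4.6/(2√(7.3K_p)).
Setting ζ = 0.4913: √(7.3K_p) = 4.6/(2·0.4913) = 4.682, so K_p = 21.92/7.3 = 3.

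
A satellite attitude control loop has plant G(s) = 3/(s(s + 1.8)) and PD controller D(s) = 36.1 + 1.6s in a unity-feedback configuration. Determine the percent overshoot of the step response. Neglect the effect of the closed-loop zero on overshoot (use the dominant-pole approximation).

Forward path: (36.1 + 1.6s)·3/(s(s+1.8)). The closed-loop characteristic equation is s² + (1.8 + 3·1.6)s + 3·36.1 = 0.
That is s² + 6.6s + 108.3 = 0, so ω_n = 10.41 rad/s and ζ = 6.6/(2·10.41) = 0.3171.
%OS = 100·exp(−πζ/√(1−ζ²)) = 35%.

35%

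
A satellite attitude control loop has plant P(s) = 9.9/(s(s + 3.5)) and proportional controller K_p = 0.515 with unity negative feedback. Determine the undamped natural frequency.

ω_n = 2.26 rad/s

With unity feedback the closed-loop characteristic equation is s² + 3.5s + 0.515·9.9 = s² + 3.5s + 5.099 = 0.
So ω_n² = 5.099 ⇒ ω_n = 2.258 rad/s, and ζ = 3.5/(2ω_n) = 0.775.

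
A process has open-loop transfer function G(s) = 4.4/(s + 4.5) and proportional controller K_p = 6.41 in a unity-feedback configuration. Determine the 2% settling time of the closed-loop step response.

Closed-loop transfer function: T(s) = K_p·G(s)/(1 + K_p·G(s)) = 28.2/(s + 4.5 + 28.2) = 28.2/(s + 32.7).
Time constant τ = 1/32.7 = 0.03058 s, so the 2% settling time is about 4τ = 0.122 s.

T_s ≈ 0.122 s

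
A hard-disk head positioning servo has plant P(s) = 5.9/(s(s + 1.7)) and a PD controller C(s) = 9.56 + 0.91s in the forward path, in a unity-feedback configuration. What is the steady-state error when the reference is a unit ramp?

The loop has one pole at the origin (type 1). Velocity error constant K_v = lim_{s→0} s·C(s)P(s) = 9.56·5.9/1.7 = 33.18.
Steady-state error to a unit ramp: e_ss = 1/K_v = 0.0301.

0.0301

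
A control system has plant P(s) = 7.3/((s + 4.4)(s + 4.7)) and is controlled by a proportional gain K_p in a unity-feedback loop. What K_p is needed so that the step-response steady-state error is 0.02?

The loop is type 0, so e_ss(step) = 1/(1 + K_pos) with K_pos = K_p·P(0).
P(0) = 0.353. Require 1/(1 + K_p·0.353) = 0.02, so 1 + 0.353·K_p = 50.
K_p = (50 − 1)/0.353 = 139.

K_p = 139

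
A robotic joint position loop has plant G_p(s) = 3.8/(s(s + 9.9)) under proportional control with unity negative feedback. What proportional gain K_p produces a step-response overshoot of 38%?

From %OS = 100·exp(−πζ/√(1−ζ²)) = 38%, ζ = −ln(0.38)/√(π²+ln²(0.38)) = 0.2943.
Characteristic equation s² + 9.9s + 3.8K_p = 0 gives ζ = 9.9/(2√(3.8K_p)).
Setting ζ = 0.2943: √(3.8K_p) = 9.9/(2·0.2943) = 16.82, so K_p = 282.8/3.8 = 74.4.

K_p = 74.4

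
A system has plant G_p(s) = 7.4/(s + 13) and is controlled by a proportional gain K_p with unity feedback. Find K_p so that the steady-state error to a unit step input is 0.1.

K_p = 15.8

The loop is type 0, so e_ss(step) = 1/(1 + K_pos) with K_pos = K_p·G_p(0).
G_p(0) = 0.5692. Require 1/(1 + K_p·0.5692) = 0.1, so 1 + 0.5692·K_p = 10.
K_p = (10 − 1)/0.5692 = 15.8.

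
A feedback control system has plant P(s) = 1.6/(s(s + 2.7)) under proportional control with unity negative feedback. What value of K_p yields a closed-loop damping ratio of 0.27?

K_p = 15.6

Closed-loop characteristic equation: s² + 2.7s + K_p·1.6 = 0.
So ω_n = √(1.6K_p) and 2ζω_n = 2.7, giving ζ = 2.7/(2√(1.6K_p)).
Setting ζ = 0.27: √(1.6K_p) = 2.7/(2·0.27) = 5, so K_p = 25/1.6 = 15.6.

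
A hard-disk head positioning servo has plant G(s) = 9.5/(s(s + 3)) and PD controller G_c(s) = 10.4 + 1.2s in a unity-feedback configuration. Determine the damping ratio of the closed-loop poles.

Forward path: (10.4 + 1.2s)·9.5/(s(s+3)). The closed-loop characteristic equation is s² + (3 + 9.5·1.2)s + 9.5·10.4 = 0.
That is s² + 14.4s + 98.8 = 0, so ω_n = 9.94 rad/s and ζ = 14.4/(2·9.94) = 0.7244.

ζ = 0.724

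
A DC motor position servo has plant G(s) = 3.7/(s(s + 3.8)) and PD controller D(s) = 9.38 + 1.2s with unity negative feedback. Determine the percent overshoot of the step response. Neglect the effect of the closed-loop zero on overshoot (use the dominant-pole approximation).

4.62%

Forward path: (9.38 + 1.2s)·3.7/(s(s+3.8)). The closed-loop characteristic equation is s² + (3.8 + 3.7·1.2)s + 3.7·9.38 = 0.
That is s² + 8.24s + 34.71 = 0, so ω_n = 5.891 rad/s and ζ = 8.24/(2·5.891) = 0.6994.
%OS = 100·exp(−πζ/√(1−ζ²)) = 4.62%.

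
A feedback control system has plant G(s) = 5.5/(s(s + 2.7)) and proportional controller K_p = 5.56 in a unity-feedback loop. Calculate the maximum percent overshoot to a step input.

From 1 + K_pG(s) = 0: s² + 2.7s + 30.58 = 0 ⇒ ω_n = 5.53, ζ = 0.2441.
%OS = 100·exp(−πζ/√(1−ζ²)) = 100·exp(−π·0.2441/√0.9404) = 45.3%.

45.3%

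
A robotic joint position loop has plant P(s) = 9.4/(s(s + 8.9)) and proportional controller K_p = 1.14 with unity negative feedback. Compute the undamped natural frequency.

1 + K_p·P(s) = 0 gives s² + 8.9s + 10.72 = 0.
Matching s² + 2ζω_n s + ω_n²: ω_n = √10.72 = 3.274 rad/s and 2ζω_n = 8.9, so ζ = 8.9/(2·3.274) = 1.36.

ω_n = 3.27 rad/s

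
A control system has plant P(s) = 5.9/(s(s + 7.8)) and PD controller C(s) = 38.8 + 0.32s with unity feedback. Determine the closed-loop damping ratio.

ζ = 0.32

Forward path: (38.8 + 0.32s)·5.9/(s(s+7.8)). The closed-loop characteristic equation is s² + (7.8 + 5.9·0.32)s + 5.9·38.8 = 0.
That is s² + 9.688s + 228.9 = 0, so ω_n = 15.13 rad/s and ζ = 9.688/(2·15.13) = 0.3202.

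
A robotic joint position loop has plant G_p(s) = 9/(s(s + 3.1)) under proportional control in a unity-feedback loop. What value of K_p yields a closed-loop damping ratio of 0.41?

Closed-loop characteristic equation: s² + 3.1s + K_p·9 = 0.
So ω_n = √(9K_p) and 2ζω_n = 3.1, giving ζ = 3.1/(2√(9K_p)).
Setting ζ = 0.41: √(9K_p) = 3.1/(2·0.41) = 3.78, so K_p = 14.29/9 = 1.59.

K_p = 1.59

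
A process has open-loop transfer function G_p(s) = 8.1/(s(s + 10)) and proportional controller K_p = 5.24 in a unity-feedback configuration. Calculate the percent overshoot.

2.33%

The closed-loop denominator s² + 10s + 42.44 gives ω_n = √42.44 = 6.515 and ζ = 10/(2ω_n) = 0.7675.
%OS = 100·exp(−πζ/√(1−ζ²)) = 100·exp(−π·0.7675/√0.411) = 2.33%.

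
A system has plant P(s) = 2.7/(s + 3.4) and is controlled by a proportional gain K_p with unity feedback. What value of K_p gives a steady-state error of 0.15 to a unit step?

Steady-state error for a unit step on this type-0 loop is 1/(1 + K_p·P(0)).
P(0) = 0.7941. Require 1/(1 + K_p·0.7941) = 0.15, so 1 + 0.7941·K_p = 6.667.
K_p = (6.667 − 1)/0.7941 = 7.14.

K_p = 7.14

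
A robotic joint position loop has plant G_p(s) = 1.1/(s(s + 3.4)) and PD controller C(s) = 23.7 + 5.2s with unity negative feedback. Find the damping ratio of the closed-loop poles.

Forward path: (23.7 + 5.2s)·1.1/(s(s+3.4)). The closed-loop characteristic equation is s² + (3.4 + 1.1·5.2)s + 1.1·23.7 = 0.
That is s² + 9.12s + 26.07 = 0, so ω_n = 5.106 rad/s and ζ = 9.12/(2·5.106) = 0.8931.

ζ = 0.893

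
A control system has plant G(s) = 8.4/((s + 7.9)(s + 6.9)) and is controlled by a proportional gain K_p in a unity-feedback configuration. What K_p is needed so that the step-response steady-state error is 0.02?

K_p = 318

For a type-0 loop with proportional control, e_ss = 1/(1 + K_p·G(0)).
G(0) = 0.1541. Require 1/(1 + K_p·0.1541) = 0.02, so 1 + 0.1541·K_p = 50.
K_p = (50 − 1)/0.1541 = 318.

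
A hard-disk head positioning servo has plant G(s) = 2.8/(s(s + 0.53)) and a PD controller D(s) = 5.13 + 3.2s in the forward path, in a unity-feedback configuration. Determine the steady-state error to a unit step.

0

The open loop D(s)G(s) has a pole at the origin (type 1), so the static position error constant is infinite and e_ss = 1/(1+∞) = 0.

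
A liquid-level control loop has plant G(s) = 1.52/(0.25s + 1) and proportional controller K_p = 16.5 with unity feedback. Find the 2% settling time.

Closed loop: T(s) = K_p·G/(1+K_p·G) = 25.08/(0.25s + 1 + 25.08), with pole at s = −(1 + 25.08)/0.25 = −104.3.
τ = 1/104.3 = 0.009586 s, so 2% settling time ≈ 4τ = 0.0383 s.

T_s ≈ 0.0383 s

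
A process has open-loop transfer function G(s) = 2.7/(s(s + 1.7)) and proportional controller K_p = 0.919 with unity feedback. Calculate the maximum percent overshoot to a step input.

Closed-loop characteristic equation: s² + 1.7s + 2.481 = 0, so ω_n = 1.575 rad/s and ζ = 1.7/(2·1.575) = 0.5396.
%OS = 100·exp(−πζ/√(1−ζ²)) = 100·exp(−π·0.5396/√0.7088) = 13.4%.

13.4%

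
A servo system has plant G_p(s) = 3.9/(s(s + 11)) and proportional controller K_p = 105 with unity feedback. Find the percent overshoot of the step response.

41.2%

Closed-loop characteristic equation: s² + 11s + 409.5 = 0, so ω_n = 20.24 rad/s and ζ = 11/(2·20.24) = 0.2718.
%OS = 100·exp(−πζ/√(1−ζ²)) = 100·exp(−π·0.2718/√0.9261) = 41.2%.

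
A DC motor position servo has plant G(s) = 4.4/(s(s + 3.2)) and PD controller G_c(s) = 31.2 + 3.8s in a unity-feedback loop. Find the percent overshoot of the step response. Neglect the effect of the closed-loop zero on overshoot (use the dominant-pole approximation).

Forward path: (31.2 + 3.8s)·4.4/(s(s+3.2)). The closed-loop characteristic equation is s² + (3.2 + 4.4·3.8)s + 4.4·31.2 = 0.
That is s² + 19.92s + 137.3 = 0, so ω_n = 11.72 rad/s and ζ = 19.92/(2·11.72) = 0.8501.
%OS = 100·exp(−πζ/√(1−ζ²)) = 0.628%.

0.628%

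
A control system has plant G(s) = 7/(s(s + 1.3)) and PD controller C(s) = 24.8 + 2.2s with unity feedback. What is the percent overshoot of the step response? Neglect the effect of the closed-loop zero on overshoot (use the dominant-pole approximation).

7.62%

Forward path: (24.8 + 2.2s)·7/(s(s+1.3)). The closed-loop characteristic equation is s² + (1.3 + 7·2.2)s + 7·24.8 = 0.
That is s² + 16.7s + 173.6 = 0, so ω_n = 13.18 rad/s and ζ = 16.7/(2·13.18) = 0.6337.
%OS = 100·exp(−πζ/√(1−ζ²)) = 7.62%.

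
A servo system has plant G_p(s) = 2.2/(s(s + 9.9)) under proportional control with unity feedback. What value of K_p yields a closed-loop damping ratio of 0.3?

Closed-loop characteristic equation: s² + 9.9s + K_p·2.2 = 0.
So ω_n = √(2.2K_p) and 2ζω_n = 9.9, giving ζ = 9.9/(2√(2.2K_p)).
Setting ζ = 0.3: √(2.2K_p) = 9.9/(2·0.3) = 16.5, so K_p = 272.2/2.2 = 124.

K_p = 124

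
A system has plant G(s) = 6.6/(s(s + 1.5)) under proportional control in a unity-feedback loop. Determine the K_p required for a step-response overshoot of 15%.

K_p = 0.319

From %OS = 100·exp(−πζ/√(1−ζ²)) = 15%, ζ = −ln(0.15)/√(π²+ln²(0.15)) = 0.5169.
Characteristic equation s² + 1.5s + 6.6K_p = 0 gives ζ = 1.5/(2√(6.6K_p)).
Setting ζ = 0.5169: √(6.6K_p) = 1.5/(2·0.5169) = 1.451, so K_p = 2.105/6.6 = 0.319.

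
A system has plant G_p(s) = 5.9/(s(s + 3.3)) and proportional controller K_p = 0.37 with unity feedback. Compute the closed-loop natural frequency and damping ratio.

The closed-loop denominator is s(s+3.3) + 0.37·5.9 = s² + 3.3s + 2.183.
So ω_n² = 2.183 ⇒ ω_n = 1.477 rad/s, and ζ = 3.3/(2ω_n) = 1.12.

ω_n = 1.48 rad/s, ζ = 1.12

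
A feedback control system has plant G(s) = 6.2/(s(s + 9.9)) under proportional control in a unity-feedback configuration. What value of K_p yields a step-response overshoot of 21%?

K_p = 20

From %OS = 100·exp(−πζ/√(1−ζ²)) = 21%, ζ = −ln(0.21)/√(π²+ln²(0.21)) = 0.4449.
Characteristic equation s² + 9.9s + 6.2K_p = 0 gives ζ = 9.9/(2√(6.2K_p)).
Setting ζ = 0.4449: √(6.2K_p) = 9.9/(2·0.4449) = 11.13, so K_p = 123.8/6.2 = 20.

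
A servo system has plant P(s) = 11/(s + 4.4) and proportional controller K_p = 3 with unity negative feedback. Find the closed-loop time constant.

τ = 0.0267 s

Closed-loop transfer function: T(s) = K_p·P(s)/(1 + K_p·P(s)) = 33/(s + 4.4 + 33) = 33/(s + 37.4).
Time constant τ = 1/37.4 = 0.0267 s.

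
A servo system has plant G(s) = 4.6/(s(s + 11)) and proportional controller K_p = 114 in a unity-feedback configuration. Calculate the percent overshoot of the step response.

From 1 + K_pG(s) = 0: s² + 11s + 524.4 = 0 ⇒ ω_n = 22.9, ζ = 0.2402.
%OS = 100·exp(−πζ/√(1−ζ²)) = 100·exp(−π·0.2402/√0.9423) = 46%.

46%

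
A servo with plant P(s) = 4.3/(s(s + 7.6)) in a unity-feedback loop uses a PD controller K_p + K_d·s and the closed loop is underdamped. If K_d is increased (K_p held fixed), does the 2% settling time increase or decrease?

decrease

Characteristic equation s² + (7.6 + 4.3K_d)s + 4.3K_p = 0: raising K_d increases ζω_n = (7.6+4.3K_d)/2 while the loop stays underdamped, so T_s ≈ 4/(ζω_n) decreases.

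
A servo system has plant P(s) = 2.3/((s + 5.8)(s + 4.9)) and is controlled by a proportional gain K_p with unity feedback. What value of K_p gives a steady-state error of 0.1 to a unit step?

The loop is type 0, so e_ss(step) = 1/(1 + K_pos) with K_pos = K_p·P(0).
P(0) = 0.08093. Require 1/(1 + K_p·0.08093) = 0.1, so 1 + 0.08093·K_p = 10.
K_p = (10 − 1)/0.08093 = 111.

K_p = 111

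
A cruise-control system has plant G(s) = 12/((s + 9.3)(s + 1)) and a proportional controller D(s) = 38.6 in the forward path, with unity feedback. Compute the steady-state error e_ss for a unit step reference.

The loop is type 0. Static position error constant K_pos = D(0)·G(0) = 38.6·1.29 = 49.81.
Steady-state error to a unit step: e_ss = 1/(1+K_pos) = 1/50.81 = 0.0197.

0.0197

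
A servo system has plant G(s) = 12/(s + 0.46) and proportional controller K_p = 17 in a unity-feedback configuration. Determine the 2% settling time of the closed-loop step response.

Closed-loop transfer function: T(s) = K_p·G(s)/(1 + K_p·G(s)) = 204/(s + 0.46 + 204) = 204/(s + 204.5).
Time constant τ = 1/204.5 = 0.004891 s, so the 2% settling time is about 4τ = 0.0196 s.

T_s ≈ 0.0196 s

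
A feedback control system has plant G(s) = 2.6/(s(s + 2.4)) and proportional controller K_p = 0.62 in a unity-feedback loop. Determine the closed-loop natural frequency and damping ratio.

With unity feedback the closed-loop characteristic equation is s² + 2.4s + 0.62·2.6 = s² + 2.4s + 1.612 = 0.
So ω_n² = 1.612 ⇒ ω_n = 1.27 rad/s, and ζ = 2.4/(2ω_n) = 0.945.

ω_n = 1.27 rad/s, ζ = 0.945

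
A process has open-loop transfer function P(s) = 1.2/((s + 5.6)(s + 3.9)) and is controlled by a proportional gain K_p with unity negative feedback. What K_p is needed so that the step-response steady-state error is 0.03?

K_p = 588

Steady-state error for a unit step on this type-0 loop is 1/(1 + K_p·P(0)).
P(0) = 0.05495. Require 1/(1 + K_p·0.05495) = 0.03, so 1 + 0.05495·K_p = 33.33.
K_p = (33.33 − 1)/0.05495 = 588.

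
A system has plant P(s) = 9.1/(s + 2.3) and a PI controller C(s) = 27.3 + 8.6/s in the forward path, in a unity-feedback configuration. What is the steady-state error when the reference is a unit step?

The open loop C(s)P(s) has a pole at the origin (type 1), so the static position error constant is infinite and e_ss = 1/(1+∞) = 0.

0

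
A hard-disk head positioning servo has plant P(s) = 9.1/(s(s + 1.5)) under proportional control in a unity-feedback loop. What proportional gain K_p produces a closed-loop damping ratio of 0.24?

Closed-loop characteristic equation: s² + 1.5s + K_p·9.1 = 0.
So ω_n = √(9.1K_p) and 2ζω_n = 1.5, giving ζ = 1.5/(2√(9.1K_p)).
Setting ζ = 0.24: √(9.1K_p) = 1.5/(2·0.24) = 3.125, so K_p = 9.766/9.1 = 1.07.

K_p = 1.07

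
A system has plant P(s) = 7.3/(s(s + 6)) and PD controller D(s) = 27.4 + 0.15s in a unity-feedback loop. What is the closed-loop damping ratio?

ζ = 0.251

Forward path: (27.4 + 0.15s)·7.3/(s(s+6)). The closed-loop characteristic equation is s² + (6 + 7.3·0.15)s + 7.3·27.4 = 0.
That is s² + 7.095s + 200 = 0, so ω_n = 14.14 rad/s and ζ = 7.095/(2·14.14) = 0.2508.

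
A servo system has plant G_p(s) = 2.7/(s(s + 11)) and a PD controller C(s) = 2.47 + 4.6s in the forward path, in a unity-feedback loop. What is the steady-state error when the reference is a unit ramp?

The loop has one pole at the origin (type 1). Velocity error constant K_v = lim_{s→0} s·C(s)G_p(s) = 2.47·2.7/11 = 0.6063.
Steady-state error to a unit ramp: e_ss = 1/K_v = 1.65.

1.65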